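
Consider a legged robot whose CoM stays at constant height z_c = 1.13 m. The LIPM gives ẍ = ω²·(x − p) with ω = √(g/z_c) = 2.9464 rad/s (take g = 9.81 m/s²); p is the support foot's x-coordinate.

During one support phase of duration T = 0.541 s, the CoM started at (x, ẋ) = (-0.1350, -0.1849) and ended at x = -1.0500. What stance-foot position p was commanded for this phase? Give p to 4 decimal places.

ωT = 2.9464·0.541 = 1.594002; cosh(ωT) = 2.563263, sinh(ωT) = 2.360152
x(T) = p + (x₀−p)·cosh(ωT) + (ẋ₀/ω)·sinh(ωT) ⇒ p·(1 − cosh) = x(T) − x₀·cosh − (ẋ₀/ω)·sinh
numerator   = -1.0500 − (-0.1350)·2.563263 − (-0.1849/2.9464)·2.360152 = -0.555849
denominator = 1 − 2.563263 = -1.563263
p = -0.555849 / -1.563263 = 0.3556

p = 0.3556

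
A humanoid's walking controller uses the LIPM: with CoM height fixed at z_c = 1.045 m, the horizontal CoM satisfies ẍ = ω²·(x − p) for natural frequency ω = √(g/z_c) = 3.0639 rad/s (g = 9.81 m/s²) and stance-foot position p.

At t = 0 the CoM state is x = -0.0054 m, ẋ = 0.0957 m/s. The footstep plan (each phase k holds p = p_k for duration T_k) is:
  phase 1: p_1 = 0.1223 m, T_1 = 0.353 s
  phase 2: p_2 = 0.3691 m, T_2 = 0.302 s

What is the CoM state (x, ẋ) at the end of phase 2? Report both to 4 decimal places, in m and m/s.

phase 1: p=0.1223, T=0.353, ωT=1.081557, cosh=1.644167, sinh=1.305100; start (x,ẋ)=(-0.005400, 0.095700) → end (x,ẋ)=(-0.046896, -0.353287)
phase 2: p=0.3691, T=0.302, ωT=0.925298, cosh=1.459516, sinh=1.063103; start (x,ẋ)=(-0.046896, -0.353287) → end (x,ẋ)=(-0.360635, -1.870626)

x = -0.3606, ẋ = -1.8706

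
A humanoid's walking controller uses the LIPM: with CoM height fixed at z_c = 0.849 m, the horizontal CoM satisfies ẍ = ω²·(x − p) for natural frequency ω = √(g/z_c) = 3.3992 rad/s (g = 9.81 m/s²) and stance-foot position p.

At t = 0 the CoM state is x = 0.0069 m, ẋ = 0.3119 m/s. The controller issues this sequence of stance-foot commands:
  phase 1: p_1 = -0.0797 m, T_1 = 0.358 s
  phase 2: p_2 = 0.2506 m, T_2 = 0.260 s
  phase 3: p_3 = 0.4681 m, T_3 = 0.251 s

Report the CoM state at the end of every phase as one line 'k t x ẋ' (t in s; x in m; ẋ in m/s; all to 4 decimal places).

phase 1: p=-0.0797, T=0.358, ωT=1.216914, cosh=1.836446, sinh=1.540303; start (x,ẋ)=(0.006900, 0.311900) → end (x,ẋ)=(0.220670, 1.026208)
phase 2: p=0.2506, T=0.260, ωT=0.883792, cosh=1.416636, sinh=1.003423; start (x,ẋ)=(0.220670, 1.026208) → end (x,ẋ)=(0.511130, 1.351676)
phase 3: p=0.4681, T=0.251, ωT=0.853199, cosh=1.386597, sinh=0.960547; start (x,ẋ)=(0.511130, 1.351676) → end (x,ẋ)=(0.909722, 2.014726)

1 0.3580 0.2207 1.0262
2 0.6180 0.5111 1.3517
3 0.8690 0.9097 2.0147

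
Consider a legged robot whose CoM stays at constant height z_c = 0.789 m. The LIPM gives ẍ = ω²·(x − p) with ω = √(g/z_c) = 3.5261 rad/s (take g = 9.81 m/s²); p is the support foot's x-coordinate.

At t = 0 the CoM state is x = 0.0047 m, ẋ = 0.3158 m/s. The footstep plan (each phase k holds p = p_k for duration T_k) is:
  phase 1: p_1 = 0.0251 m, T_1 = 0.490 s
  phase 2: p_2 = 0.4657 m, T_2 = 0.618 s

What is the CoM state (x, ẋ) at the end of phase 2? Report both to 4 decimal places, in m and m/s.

phase 1: p=0.0251, T=0.490, ωT=1.727789, cosh=2.902937, sinh=2.725260; start (x,ẋ)=(0.004700, 0.315800) → end (x,ẋ)=(0.209956, 0.720713)
phase 2: p=0.4657, T=0.618, ωT=2.179130, cosh=4.475876, sinh=4.362736; start (x,ẋ)=(0.209956, 0.720713) → end (x,ẋ)=(0.212739, -0.708398)

x = 0.2127, ẋ = -0.7084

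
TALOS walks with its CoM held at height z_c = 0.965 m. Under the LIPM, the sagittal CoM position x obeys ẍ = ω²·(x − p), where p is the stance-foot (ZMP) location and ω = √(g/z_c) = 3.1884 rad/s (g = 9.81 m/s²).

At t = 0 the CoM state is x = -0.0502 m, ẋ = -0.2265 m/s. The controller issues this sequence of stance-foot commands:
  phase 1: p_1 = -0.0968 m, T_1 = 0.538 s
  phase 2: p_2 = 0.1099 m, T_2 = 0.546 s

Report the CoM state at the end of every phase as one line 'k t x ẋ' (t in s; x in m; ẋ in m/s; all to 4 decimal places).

1 0.5380 -0.1541 -0.2503
2 1.0840 -0.8830 -3.0621

phase 1: p=-0.0968, T=0.538, ωT=1.715359, cosh=2.869285, sinh=2.689386; start (x,ẋ)=(-0.050200, -0.226500) → end (x,ẋ)=(-0.154142, -0.250306)
phase 2: p=0.1099, T=0.546, ωT=1.740866, cosh=2.938825, sinh=2.763457; start (x,ẋ)=(-0.154142, -0.250306) → end (x,ẋ)=(-0.883019, -3.062080)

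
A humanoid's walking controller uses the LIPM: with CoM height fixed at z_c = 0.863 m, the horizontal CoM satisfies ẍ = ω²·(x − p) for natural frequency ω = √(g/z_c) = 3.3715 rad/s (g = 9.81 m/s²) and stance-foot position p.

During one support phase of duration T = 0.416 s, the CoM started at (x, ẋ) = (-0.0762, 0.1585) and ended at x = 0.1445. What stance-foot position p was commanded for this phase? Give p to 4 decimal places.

p = -0.1895

ωT = 3.3715·0.416 = 1.402544; cosh(ωT) = 2.155750, sinh(ωT) = 1.909780
x(T) = p + (x₀−p)·cosh(ωT) + (ẋ₀/ω)·sinh(ωT) ⇒ p·(1 − cosh) = x(T) − x₀·cosh − (ẋ₀/ω)·sinh
numerator   = 0.1445 − (-0.0762)·2.155750 − (0.1585/3.3715)·1.909780 = 0.218986
denominator = 1 − 2.155750 = -1.155750
p = 0.218986 / -1.155750 = -0.1895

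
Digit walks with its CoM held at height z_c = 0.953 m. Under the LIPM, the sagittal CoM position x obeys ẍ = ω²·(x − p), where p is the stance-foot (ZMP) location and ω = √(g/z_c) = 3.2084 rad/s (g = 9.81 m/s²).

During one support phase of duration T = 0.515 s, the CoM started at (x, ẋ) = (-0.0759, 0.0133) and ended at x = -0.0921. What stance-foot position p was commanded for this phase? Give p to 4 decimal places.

p = -0.0603

ωT = 3.2084·0.515 = 1.652326; cosh(ωT) = 2.705355, sinh(ωT) = 2.513751
x(T) = p + (x₀−p)·cosh(ωT) + (ẋ₀/ω)·sinh(ωT) ⇒ p·(1 − cosh) = x(T) − x₀·cosh − (ẋ₀/ω)·sinh
numerator   = -0.0921 − (-0.0759)·2.705355 − (0.0133/3.2084)·2.513751 = 0.102816
denominator = 1 − 2.705355 = -1.705355
p = 0.102816 / -1.705355 = -0.0603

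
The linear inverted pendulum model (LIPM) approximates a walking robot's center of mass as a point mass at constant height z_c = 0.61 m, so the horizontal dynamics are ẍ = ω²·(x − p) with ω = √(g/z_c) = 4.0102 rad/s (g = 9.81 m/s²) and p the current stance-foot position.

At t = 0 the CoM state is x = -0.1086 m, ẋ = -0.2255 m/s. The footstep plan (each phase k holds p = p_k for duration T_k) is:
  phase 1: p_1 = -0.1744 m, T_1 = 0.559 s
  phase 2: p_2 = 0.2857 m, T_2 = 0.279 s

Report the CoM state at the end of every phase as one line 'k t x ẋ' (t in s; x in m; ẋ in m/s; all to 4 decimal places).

phase 1: p=-0.1744, T=0.559, ωT=2.241702, cosh=4.757804, sinh=4.651526; start (x,ẋ)=(-0.108600, -0.225500) → end (x,ẋ)=(-0.122899, 0.154519)
phase 2: p=0.2857, T=0.279, ωT=1.118846, cosh=1.693988, sinh=1.367331; start (x,ẋ)=(-0.122899, 0.154519) → end (x,ẋ)=(-0.353777, -1.978708)

1 0.5590 -0.1229 0.1545
2 0.8380 -0.3538 -1.9787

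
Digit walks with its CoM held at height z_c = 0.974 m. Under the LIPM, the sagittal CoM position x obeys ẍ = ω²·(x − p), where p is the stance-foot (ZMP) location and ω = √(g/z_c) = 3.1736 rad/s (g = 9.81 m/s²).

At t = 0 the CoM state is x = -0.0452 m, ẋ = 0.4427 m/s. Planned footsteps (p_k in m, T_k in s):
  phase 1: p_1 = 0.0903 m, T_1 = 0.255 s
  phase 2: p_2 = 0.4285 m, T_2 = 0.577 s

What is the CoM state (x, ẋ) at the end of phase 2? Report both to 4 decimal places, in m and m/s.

x = -0.6358, ẋ = -3.1434

phase 1: p=0.0903, T=0.255, ωT=0.809268, cosh=1.345723, sinh=0.900540; start (x,ẋ)=(-0.045200, 0.442700) → end (x,ẋ)=(0.033575, 0.208499)
phase 2: p=0.4285, T=0.577, ωT=1.831167, cosh=3.200697, sinh=3.040470; start (x,ẋ)=(0.033575, 0.208499) → end (x,ẋ)=(-0.635783, -3.143383)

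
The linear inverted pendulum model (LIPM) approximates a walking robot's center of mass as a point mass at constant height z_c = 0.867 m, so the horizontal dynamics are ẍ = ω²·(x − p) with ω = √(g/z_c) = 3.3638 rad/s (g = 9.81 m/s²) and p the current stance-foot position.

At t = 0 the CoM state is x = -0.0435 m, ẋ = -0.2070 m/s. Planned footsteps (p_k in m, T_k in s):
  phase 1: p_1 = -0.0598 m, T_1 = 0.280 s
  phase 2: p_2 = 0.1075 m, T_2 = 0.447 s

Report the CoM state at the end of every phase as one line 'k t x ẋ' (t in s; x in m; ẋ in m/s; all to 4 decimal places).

1 0.2800 -0.1026 -0.2462
2 0.7270 -0.5449 -2.0922

phase 1: p=-0.0598, T=0.280, ωT=0.941864, cosh=1.477329, sinh=1.087429; start (x,ẋ)=(-0.043500, -0.207000) → end (x,ẋ)=(-0.102637, -0.246183)
phase 2: p=0.1075, T=0.447, ωT=1.503619, cosh=2.360130, sinh=2.137806; start (x,ẋ)=(-0.102637, -0.246183) → end (x,ẋ)=(-0.544909, -2.092154)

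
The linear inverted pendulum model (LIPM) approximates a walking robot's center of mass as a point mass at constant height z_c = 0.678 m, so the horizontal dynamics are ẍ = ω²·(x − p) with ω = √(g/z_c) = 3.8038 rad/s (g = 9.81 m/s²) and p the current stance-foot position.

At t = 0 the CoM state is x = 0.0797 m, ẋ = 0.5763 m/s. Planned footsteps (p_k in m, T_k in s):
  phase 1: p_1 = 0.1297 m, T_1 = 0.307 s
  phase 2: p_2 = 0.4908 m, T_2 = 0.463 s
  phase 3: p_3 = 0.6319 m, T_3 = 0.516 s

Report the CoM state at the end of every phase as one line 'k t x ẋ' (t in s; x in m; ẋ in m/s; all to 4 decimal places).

phase 1: p=0.1297, T=0.307, ωT=1.167767, cosh=1.762933, sinh=1.451872; start (x,ẋ)=(0.079700, 0.576300) → end (x,ẋ)=(0.261521, 0.739847)
phase 2: p=0.4908, T=0.463, ωT=1.761159, cosh=2.995513, sinh=2.823667; start (x,ẋ)=(0.261521, 0.739847) → end (x,ẋ)=(0.353201, -0.246387)
phase 3: p=0.6319, T=0.516, ωT=1.962761, cosh=3.629712, sinh=3.489242; start (x,ẋ)=(0.353201, -0.246387) → end (x,ẋ)=(-0.605707, -4.593306)

1 0.3070 0.2615 0.7398
2 0.7700 0.3532 -0.2464
3 1.2860 -0.6057 -4.5933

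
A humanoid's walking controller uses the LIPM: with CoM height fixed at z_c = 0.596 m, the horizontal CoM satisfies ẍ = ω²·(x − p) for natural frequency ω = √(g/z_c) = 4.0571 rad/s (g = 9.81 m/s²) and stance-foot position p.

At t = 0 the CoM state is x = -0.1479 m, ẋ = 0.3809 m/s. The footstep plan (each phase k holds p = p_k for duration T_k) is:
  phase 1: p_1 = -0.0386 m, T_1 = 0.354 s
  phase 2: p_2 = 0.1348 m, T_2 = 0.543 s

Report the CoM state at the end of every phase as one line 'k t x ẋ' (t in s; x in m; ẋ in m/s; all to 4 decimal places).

phase 1: p=-0.0386, T=0.354, ωT=1.436213, cosh=2.221285, sinh=1.983459; start (x,ẋ)=(-0.147900, 0.380900) → end (x,ẋ)=(-0.095170, -0.033459)
phase 2: p=0.1348, T=0.543, ωT=2.203005, cosh=4.581324, sinh=4.470853; start (x,ẋ)=(-0.095170, -0.033459) → end (x,ẋ)=(-0.955638, -4.324643)

1 0.3540 -0.0952 -0.0335
2 0.8970 -0.9556 -4.3246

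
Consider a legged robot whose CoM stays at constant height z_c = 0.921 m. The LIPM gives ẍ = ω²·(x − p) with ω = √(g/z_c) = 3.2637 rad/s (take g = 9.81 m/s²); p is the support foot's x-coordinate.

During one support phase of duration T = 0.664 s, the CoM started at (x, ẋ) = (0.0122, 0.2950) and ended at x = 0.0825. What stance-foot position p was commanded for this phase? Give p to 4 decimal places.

ωT = 3.2637·0.664 = 2.167097; cosh(ωT) = 4.423702, sinh(ωT) = 4.309192
x(T) = p + (x₀−p)·cosh(ωT) + (ẋ₀/ω)·sinh(ωT) ⇒ p·(1 − cosh) = x(T) − x₀·cosh − (ẋ₀/ω)·sinh
numerator   = 0.0825 − (0.0122)·4.423702 − (0.2950/3.2637)·4.309192 = -0.360969
denominator = 1 − 4.423702 = -3.423702
p = -0.360969 / -3.423702 = 0.1054

p = 0.1054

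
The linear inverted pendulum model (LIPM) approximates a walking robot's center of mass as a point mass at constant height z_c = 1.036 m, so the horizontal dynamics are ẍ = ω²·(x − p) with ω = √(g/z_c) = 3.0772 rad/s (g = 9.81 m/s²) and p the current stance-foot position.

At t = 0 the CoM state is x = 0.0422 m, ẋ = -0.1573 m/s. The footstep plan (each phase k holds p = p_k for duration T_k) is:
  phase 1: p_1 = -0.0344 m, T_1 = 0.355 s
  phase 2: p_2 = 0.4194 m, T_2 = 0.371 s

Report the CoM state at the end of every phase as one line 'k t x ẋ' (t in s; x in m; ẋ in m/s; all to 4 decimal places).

1 0.3550 0.0250 0.0510
2 0.7260 -0.2379 -1.6188

phase 1: p=-0.0344, T=0.355, ωT=1.092406, cosh=1.658424, sinh=1.323015; start (x,ẋ)=(0.042200, -0.157300) → end (x,ẋ)=(0.025005, 0.050983)
phase 2: p=0.4194, T=0.371, ωT=1.141641, cosh=1.725599, sinh=1.406305; start (x,ẋ)=(0.025005, 0.050983) → end (x,ẋ)=(-0.237868, -1.618759)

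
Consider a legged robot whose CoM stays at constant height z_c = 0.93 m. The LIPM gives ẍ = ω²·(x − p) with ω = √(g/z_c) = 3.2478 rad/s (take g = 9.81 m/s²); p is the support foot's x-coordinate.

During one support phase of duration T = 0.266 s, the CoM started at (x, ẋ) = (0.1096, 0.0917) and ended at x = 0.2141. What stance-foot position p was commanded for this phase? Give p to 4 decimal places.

ωT = 3.2478·0.266 = 0.863915; cosh(ωT) = 1.396969, sinh(ωT) = 0.975461
x(T) = p + (x₀−p)·cosh(ωT) + (ẋ₀/ω)·sinh(ωT) ⇒ p·(1 − cosh) = x(T) − x₀·cosh − (ẋ₀/ω)·sinh
numerator   = 0.2141 − (0.1096)·1.396969 − (0.0917/3.2478)·0.975461 = 0.033451
denominator = 1 − 1.396969 = -0.396969
p = 0.033451 / -0.396969 = -0.0843

p = -0.0843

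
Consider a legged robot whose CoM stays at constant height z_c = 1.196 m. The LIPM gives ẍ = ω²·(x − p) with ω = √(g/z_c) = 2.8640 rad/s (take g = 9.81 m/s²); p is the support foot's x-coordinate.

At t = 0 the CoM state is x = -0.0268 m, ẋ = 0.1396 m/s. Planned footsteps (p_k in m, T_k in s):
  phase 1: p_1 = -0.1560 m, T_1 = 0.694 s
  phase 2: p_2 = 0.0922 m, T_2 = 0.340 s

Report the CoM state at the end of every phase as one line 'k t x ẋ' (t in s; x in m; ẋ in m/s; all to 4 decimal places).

1 0.6940 0.4988 1.8439
2 1.0340 1.4381 4.1113

phase 1: p=-0.1560, T=0.694, ωT=1.987616, cosh=3.717568, sinh=3.580546; start (x,ẋ)=(-0.026800, 0.139600) → end (x,ẋ)=(0.498836, 1.843878)
phase 2: p=0.0922, T=0.340, ωT=0.973760, cosh=1.512771, sinh=1.135111; start (x,ẋ)=(0.498836, 1.843878) → end (x,ẋ)=(1.438146, 4.111322)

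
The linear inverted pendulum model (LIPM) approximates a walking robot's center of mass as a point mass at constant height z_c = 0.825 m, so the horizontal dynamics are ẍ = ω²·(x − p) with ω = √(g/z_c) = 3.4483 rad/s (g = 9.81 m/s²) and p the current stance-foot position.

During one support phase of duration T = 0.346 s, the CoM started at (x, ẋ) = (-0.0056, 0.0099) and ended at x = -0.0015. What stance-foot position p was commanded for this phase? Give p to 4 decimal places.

p = -0.0054

ωT = 3.4483·0.346 = 1.193112; cosh(ωT) = 1.800301, sinh(ωT) = 1.497025
x(T) = p + (x₀−p)·cosh(ωT) + (ẋ₀/ω)·sinh(ωT) ⇒ p·(1 − cosh) = x(T) − x₀·cosh − (ẋ₀/ω)·sinh
numerator   = -0.0015 − (-0.0056)·1.800301 − (0.0099/3.4483)·1.497025 = 0.004284
denominator = 1 − 1.800301 = -0.800301
p = 0.004284 / -0.800301 = -0.0054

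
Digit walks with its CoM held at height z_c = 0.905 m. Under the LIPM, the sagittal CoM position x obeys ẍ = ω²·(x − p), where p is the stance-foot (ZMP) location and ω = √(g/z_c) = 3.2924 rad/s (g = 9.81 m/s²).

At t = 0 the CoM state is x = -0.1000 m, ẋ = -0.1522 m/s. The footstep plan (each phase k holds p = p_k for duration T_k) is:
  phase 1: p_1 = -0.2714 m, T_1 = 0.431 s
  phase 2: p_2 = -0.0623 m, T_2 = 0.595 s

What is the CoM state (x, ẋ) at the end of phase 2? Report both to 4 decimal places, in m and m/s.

phase 1: p=-0.2714, T=0.431, ωT=1.419024, cosh=2.187518, sinh=1.945568; start (x,ẋ)=(-0.100000, -0.152200) → end (x,ẋ)=(0.013602, 0.764978)
phase 2: p=-0.0623, T=0.595, ωT=1.958978, cosh=3.616539, sinh=3.475536; start (x,ẋ)=(0.013602, 0.764978) → end (x,ẋ)=(1.019729, 3.635101)

x = 1.0197, ẋ = 3.6351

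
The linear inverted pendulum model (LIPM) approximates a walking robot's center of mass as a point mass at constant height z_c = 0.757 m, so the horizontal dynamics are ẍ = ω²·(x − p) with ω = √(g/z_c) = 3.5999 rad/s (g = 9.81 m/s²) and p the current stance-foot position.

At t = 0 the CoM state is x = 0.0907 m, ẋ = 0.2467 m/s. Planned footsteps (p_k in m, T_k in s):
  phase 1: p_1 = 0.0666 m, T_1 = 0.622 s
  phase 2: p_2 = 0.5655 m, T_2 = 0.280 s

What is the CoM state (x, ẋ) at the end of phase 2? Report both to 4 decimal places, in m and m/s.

phase 1: p=0.0666, T=0.622, ωT=2.239138, cosh=4.745893, sinh=4.639343; start (x,ẋ)=(0.090700, 0.246700) → end (x,ẋ)=(0.498909, 1.573310)
phase 2: p=0.5655, T=0.280, ωT=1.007972, cosh=1.552498, sinh=1.187540; start (x,ẋ)=(0.498909, 1.573310) → end (x,ẋ)=(0.981123, 2.157882)

x = 0.9811, ẋ = 2.1579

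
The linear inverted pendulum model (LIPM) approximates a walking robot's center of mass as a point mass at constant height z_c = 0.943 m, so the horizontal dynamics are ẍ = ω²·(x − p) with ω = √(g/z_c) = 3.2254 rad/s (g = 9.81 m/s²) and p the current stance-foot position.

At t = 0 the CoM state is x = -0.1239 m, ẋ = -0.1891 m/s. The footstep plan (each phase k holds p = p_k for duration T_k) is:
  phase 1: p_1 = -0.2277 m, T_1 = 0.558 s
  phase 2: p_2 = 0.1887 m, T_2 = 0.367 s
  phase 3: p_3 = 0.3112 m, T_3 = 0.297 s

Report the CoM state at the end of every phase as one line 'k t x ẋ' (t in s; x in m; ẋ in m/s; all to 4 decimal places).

1 0.5580 -0.0777 0.3973
2 0.9250 -0.1048 -0.5620
3 1.2220 -0.5043 -2.3313

phase 1: p=-0.2277, T=0.558, ωT=1.799773, cosh=3.106806, sinh=2.941470; start (x,ẋ)=(-0.123900, -0.189100) → end (x,ẋ)=(-0.077667, 0.397297)
phase 2: p=0.1887, T=0.367, ωT=1.183722, cosh=1.786323, sinh=1.480186; start (x,ẋ)=(-0.077667, 0.397297) → end (x,ẋ)=(-0.104792, -0.561987)
phase 3: p=0.3112, T=0.297, ωT=0.957944, cosh=1.495006, sinh=1.111325; start (x,ẋ)=(-0.104792, -0.561987) → end (x,ẋ)=(-0.504346, -2.331286)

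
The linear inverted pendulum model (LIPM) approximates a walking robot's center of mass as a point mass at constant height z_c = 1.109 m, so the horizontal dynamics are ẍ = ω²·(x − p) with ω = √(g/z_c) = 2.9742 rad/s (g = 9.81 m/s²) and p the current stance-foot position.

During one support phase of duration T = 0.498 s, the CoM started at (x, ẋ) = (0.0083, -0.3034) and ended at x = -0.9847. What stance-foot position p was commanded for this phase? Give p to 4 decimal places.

ωT = 2.9742·0.498 = 1.481152; cosh(ωT) = 2.312692, sinh(ωT) = 2.085316
x(T) = p + (x₀−p)·cosh(ωT) + (ẋ₀/ω)·sinh(ωT) ⇒ p·(1 − cosh) = x(T) − x₀·cosh − (ẋ₀/ω)·sinh
numerator   = -0.9847 − (0.0083)·2.312692 − (-0.3034/2.9742)·2.085316 = -0.791171
denominator = 1 − 2.312692 = -1.312692
p = -0.791171 / -1.312692 = 0.6027

p = 0.6027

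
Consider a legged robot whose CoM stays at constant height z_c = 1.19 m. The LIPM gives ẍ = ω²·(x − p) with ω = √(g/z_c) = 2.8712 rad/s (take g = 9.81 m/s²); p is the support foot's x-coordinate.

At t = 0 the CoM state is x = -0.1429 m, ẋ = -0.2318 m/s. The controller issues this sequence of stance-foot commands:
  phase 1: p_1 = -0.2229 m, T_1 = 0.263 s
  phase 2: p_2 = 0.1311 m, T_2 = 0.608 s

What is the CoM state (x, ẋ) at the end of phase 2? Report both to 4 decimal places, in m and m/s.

x = -0.9119, ẋ = -2.8550

phase 1: p=-0.2229, T=0.263, ωT=0.755126, cosh=1.298915, sinh=0.828964; start (x,ẋ)=(-0.142900, -0.231800) → end (x,ẋ)=(-0.185911, -0.110679)
phase 2: p=0.1311, T=0.608, ωT=1.745690, cosh=2.952188, sinh=2.777663; start (x,ẋ)=(-0.185911, -0.110679) → end (x,ẋ)=(-0.911850, -2.854982)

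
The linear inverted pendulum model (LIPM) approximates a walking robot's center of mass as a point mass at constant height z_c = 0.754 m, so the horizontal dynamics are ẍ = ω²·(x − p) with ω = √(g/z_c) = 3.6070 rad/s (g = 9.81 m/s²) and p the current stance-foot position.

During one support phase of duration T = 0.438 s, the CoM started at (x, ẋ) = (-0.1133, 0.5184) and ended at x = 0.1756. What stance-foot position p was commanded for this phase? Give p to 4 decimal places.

ωT = 3.6070·0.438 = 1.579866; cosh(ωT) = 2.530154, sinh(ωT) = 2.324151
x(T) = p + (x₀−p)·cosh(ωT) + (ẋ₀/ω)·sinh(ωT) ⇒ p·(1 − cosh) = x(T) − x₀·cosh − (ẋ₀/ω)·sinh
numerator   = 0.1756 − (-0.1133)·2.530154 − (0.5184/3.6070)·2.324151 = 0.128238
denominator = 1 − 2.530154 = -1.530154
p = 0.128238 / -1.530154 = -0.0838

p = -0.0838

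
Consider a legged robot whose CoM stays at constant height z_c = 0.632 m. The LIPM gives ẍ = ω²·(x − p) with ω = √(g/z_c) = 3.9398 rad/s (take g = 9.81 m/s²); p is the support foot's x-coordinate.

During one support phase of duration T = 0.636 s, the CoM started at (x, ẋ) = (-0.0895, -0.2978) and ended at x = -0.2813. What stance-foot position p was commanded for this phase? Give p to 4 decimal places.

ωT = 3.9398·0.636 = 2.505713; cosh(ωT) = 6.166953, sinh(ωT) = 6.085336
x(T) = p + (x₀−p)·cosh(ωT) + (ẋ₀/ω)·sinh(ωT) ⇒ p·(1 − cosh) = x(T) − x₀·cosh − (ẋ₀/ω)·sinh
numerator   = -0.2813 − (-0.0895)·6.166953 − (-0.2978/3.9398)·6.085336 = 0.730618
denominator = 1 − 6.166953 = -5.166953
p = 0.730618 / -5.166953 = -0.1414

p = -0.1414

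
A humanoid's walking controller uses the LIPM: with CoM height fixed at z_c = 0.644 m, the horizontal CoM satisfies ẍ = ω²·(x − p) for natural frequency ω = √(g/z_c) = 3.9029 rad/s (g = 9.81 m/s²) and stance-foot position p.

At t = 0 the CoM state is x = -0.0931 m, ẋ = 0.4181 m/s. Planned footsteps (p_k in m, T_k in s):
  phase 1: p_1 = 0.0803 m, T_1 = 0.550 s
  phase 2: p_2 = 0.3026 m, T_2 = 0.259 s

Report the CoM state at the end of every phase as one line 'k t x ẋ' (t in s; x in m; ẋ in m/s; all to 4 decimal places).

1 0.5500 -0.2196 -1.0425
2 0.8090 -0.8283 -4.0516

phase 1: p=0.0803, T=0.550, ωT=2.146595, cosh=4.336279, sinh=4.219398; start (x,ẋ)=(-0.093100, 0.418100) → end (x,ẋ)=(-0.219606, -1.042533)
phase 2: p=0.3026, T=0.259, ωT=1.010851, cosh=1.555924, sinh=1.192015; start (x,ẋ)=(-0.219606, -1.042533) → end (x,ẋ)=(-0.828321, -4.051568)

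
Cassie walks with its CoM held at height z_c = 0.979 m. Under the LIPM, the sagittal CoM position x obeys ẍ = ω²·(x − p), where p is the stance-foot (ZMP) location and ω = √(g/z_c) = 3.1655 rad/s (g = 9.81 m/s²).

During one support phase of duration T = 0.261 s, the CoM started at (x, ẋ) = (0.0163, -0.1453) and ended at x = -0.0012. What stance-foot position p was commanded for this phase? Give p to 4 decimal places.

p = -0.0526

ωT = 3.1655·0.261 = 0.826196; cosh(ωT) = 1.361161, sinh(ωT) = 0.923449
x(T) = p + (x₀−p)·cosh(ωT) + (ẋ₀/ω)·sinh(ωT) ⇒ p·(1 − cosh) = x(T) − x₀·cosh − (ẋ₀/ω)·sinh
numerator   = -0.0012 − (0.0163)·1.361161 − (-0.1453/3.1655)·0.923449 = 0.019000
denominator = 1 − 1.361161 = -0.361161
p = 0.019000 / -0.361161 = -0.0526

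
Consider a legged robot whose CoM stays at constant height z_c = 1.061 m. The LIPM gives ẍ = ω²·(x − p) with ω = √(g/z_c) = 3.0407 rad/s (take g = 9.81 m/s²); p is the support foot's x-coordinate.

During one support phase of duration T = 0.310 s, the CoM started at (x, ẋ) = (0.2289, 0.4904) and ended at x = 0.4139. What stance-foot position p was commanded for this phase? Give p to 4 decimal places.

p = 0.2092

ωT = 3.0407·0.310 = 0.942617; cosh(ωT) = 1.478148, sinh(ωT) = 1.088541
x(T) = p + (x₀−p)·cosh(ωT) + (ẋ₀/ω)·sinh(ωT) ⇒ p·(1 − cosh) = x(T) − x₀·cosh − (ẋ₀/ω)·sinh
numerator   = 0.4139 − (0.2289)·1.478148 − (0.4904/3.0407)·1.088541 = -0.100007
denominator = 1 − 1.478148 = -0.478148
p = -0.100007 / -0.478148 = 0.2092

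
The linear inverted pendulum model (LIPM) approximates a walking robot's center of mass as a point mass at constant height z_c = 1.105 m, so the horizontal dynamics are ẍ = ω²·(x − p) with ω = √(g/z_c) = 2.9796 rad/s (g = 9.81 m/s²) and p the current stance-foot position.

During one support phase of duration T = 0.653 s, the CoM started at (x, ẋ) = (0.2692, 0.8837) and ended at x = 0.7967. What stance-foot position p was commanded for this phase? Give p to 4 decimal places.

ωT = 2.9796·0.653 = 1.945679; cosh(ωT) = 3.570635, sinh(ωT) = 3.427745
x(T) = p + (x₀−p)·cosh(ωT) + (ẋ₀/ω)·sinh(ωT) ⇒ p·(1 − cosh) = x(T) − x₀·cosh − (ẋ₀/ω)·sinh
numerator   = 0.7967 − (0.2692)·3.570635 − (0.8837/2.9796)·3.427745 = -1.181128
denominator = 1 − 3.570635 = -2.570635
p = -1.181128 / -2.570635 = 0.4595

p = 0.4595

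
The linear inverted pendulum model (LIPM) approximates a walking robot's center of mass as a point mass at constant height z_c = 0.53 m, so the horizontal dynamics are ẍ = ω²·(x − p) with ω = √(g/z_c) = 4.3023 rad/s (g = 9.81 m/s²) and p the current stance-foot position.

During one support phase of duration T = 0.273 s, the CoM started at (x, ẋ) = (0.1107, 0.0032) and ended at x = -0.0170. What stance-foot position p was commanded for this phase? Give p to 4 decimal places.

ωT = 4.3023·0.273 = 1.174528; cosh(ωT) = 1.772790, sinh(ωT) = 1.463825
x(T) = p + (x₀−p)·cosh(ωT) + (ẋ₀/ω)·sinh(ωT) ⇒ p·(1 − cosh) = x(T) − x₀·cosh − (ẋ₀/ω)·sinh
numerator   = -0.0170 − (0.1107)·1.772790 − (0.0032/4.3023)·1.463825 = -0.214337
denominator = 1 − 1.772790 = -0.772790
p = -0.214337 / -0.772790 = 0.2774

p = 0.2774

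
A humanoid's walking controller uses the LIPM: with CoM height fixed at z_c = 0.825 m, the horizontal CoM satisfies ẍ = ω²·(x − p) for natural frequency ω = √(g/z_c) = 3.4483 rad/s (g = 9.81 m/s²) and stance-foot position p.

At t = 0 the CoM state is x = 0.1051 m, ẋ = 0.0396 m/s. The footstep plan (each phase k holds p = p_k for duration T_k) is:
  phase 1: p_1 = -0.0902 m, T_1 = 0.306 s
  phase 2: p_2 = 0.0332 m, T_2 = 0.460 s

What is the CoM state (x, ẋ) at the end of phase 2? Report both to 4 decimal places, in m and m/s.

x = 1.1766, ẋ = 3.9846

phase 1: p=-0.0902, T=0.306, ωT=1.055180, cosh=1.610311, sinh=1.262181; start (x,ẋ)=(0.105100, 0.039600) → end (x,ẋ)=(0.238788, 0.913788)
phase 2: p=0.0332, T=0.460, ωT=1.586218, cosh=2.544968, sinh=2.340270; start (x,ẋ)=(0.238788, 0.913788) → end (x,ẋ)=(1.176580, 3.984650)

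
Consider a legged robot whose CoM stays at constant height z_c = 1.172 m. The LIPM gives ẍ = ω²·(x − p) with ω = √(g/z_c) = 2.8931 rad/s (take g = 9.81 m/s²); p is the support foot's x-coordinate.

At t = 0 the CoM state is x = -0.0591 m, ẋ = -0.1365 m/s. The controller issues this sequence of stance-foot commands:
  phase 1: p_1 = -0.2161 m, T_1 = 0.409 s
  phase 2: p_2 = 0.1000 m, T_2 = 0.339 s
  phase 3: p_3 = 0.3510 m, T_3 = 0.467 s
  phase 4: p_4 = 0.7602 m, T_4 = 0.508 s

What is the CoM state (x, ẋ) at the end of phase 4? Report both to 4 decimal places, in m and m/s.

x = -1.3433, ẋ = -5.7537

phase 1: p=-0.2161, T=0.409, ωT=1.183278, cosh=1.785666, sinh=1.479393; start (x,ẋ)=(-0.059100, -0.136500) → end (x,ẋ)=(-0.005550, 0.428222)
phase 2: p=0.1000, T=0.339, ωT=0.980761, cosh=1.520755, sinh=1.145729; start (x,ẋ)=(-0.005550, 0.428222) → end (x,ẋ)=(0.109069, 0.301353)
phase 3: p=0.3510, T=0.467, ωT=1.351078, cosh=2.060273, sinh=1.801312; start (x,ẋ)=(0.109069, 0.301353) → end (x,ẋ)=(0.040186, -0.639924)
phase 4: p=0.7602, T=0.508, ωT=1.469695, cosh=2.288952, sinh=2.058956; start (x,ẋ)=(0.040186, -0.639924) → end (x,ẋ)=(-1.343298, -5.753711)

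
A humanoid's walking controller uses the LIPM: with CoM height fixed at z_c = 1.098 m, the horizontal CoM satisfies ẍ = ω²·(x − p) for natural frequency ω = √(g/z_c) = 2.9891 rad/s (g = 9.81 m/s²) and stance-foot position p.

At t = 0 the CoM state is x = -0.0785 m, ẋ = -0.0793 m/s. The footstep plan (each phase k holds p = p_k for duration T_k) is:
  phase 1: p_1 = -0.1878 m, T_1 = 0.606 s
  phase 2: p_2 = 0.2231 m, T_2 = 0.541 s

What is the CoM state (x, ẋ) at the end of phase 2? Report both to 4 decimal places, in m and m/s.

phase 1: p=-0.1878, T=0.606, ωT=1.811395, cosh=3.141201, sinh=2.977774; start (x,ẋ)=(-0.078500, -0.079300) → end (x,ẋ)=(0.076534, 0.723767)
phase 2: p=0.2231, T=0.541, ωT=1.617103, cosh=2.618473, sinh=2.420000; start (x,ẋ)=(0.076534, 0.723767) → end (x,ẋ)=(0.425288, 0.834960)

x = 0.4253, ẋ = 0.8350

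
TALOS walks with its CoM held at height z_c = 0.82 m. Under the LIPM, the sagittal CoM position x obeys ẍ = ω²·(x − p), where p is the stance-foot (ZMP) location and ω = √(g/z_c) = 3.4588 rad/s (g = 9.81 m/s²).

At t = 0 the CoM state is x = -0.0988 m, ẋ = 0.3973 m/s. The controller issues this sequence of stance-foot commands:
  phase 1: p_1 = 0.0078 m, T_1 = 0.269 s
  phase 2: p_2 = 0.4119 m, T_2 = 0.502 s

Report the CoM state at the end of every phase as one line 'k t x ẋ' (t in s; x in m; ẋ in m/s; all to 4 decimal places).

phase 1: p=0.0078, T=0.269, ωT=0.930417, cosh=1.464978, sinh=1.070589; start (x,ẋ)=(-0.098800, 0.397300) → end (x,ẋ)=(-0.025392, 0.187301)
phase 2: p=0.4119, T=0.502, ωT=1.736318, cosh=2.926285, sinh=2.750117; start (x,ẋ)=(-0.025392, 0.187301) → end (x,ẋ)=(-0.718816, -3.611471)

1 0.2690 -0.0254 0.1873
2 0.7710 -0.7188 -3.6115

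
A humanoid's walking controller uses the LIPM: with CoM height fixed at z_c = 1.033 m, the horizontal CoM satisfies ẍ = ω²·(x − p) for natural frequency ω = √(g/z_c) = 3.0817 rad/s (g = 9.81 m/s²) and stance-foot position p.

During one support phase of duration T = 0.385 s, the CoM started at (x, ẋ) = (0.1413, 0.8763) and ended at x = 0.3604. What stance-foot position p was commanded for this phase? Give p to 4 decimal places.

p = 0.3984

ωT = 3.0817·0.385 = 1.186454; cosh(ωT) = 1.790375, sinh(ωT) = 1.485073
x(T) = p + (x₀−p)·cosh(ωT) + (ẋ₀/ω)·sinh(ωT) ⇒ p·(1 − cosh) = x(T) − x₀·cosh − (ẋ₀/ω)·sinh
numerator   = 0.3604 − (0.1413)·1.790375 − (0.8763/3.0817)·1.485073 = -0.314869
denominator = 1 − 1.790375 = -0.790375
p = -0.314869 / -0.790375 = 0.3984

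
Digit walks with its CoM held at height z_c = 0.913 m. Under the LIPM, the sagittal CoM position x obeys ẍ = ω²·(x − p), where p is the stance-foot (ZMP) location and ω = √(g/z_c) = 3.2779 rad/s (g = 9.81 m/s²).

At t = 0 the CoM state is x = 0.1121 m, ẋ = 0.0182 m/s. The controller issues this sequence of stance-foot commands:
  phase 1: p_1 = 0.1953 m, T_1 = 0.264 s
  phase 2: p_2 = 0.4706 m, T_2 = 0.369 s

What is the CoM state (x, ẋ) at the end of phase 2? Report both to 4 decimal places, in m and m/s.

x = -0.3466, ẋ = -2.3730

phase 1: p=0.1953, T=0.264, ωT=0.865366, cosh=1.398386, sinh=0.977488; start (x,ẋ)=(0.112100, 0.018200) → end (x,ẋ)=(0.084382, -0.241131)
phase 2: p=0.4706, T=0.369, ωT=1.209545, cosh=1.825146, sinh=1.526813; start (x,ẋ)=(0.084382, -0.241131) → end (x,ẋ)=(-0.346622, -2.373023)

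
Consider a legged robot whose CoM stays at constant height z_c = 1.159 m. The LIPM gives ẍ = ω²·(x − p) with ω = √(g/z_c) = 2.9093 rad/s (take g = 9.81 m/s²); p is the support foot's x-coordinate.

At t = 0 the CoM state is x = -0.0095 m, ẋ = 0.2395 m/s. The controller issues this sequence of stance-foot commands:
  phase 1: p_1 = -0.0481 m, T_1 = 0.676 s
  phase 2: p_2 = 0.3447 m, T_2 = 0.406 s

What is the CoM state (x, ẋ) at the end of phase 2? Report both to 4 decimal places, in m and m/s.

phase 1: p=-0.0481, T=0.676, ωT=1.966687, cosh=3.643439, sinh=3.503519; start (x,ẋ)=(-0.009500, 0.239500) → end (x,ẋ)=(0.380954, 1.266045)
phase 2: p=0.3447, T=0.406, ωT=1.181176, cosh=1.782560, sinh=1.475643; start (x,ẋ)=(0.380954, 1.266045) → end (x,ẋ)=(1.051483, 2.412444)

x = 1.0515, ẋ = 2.4124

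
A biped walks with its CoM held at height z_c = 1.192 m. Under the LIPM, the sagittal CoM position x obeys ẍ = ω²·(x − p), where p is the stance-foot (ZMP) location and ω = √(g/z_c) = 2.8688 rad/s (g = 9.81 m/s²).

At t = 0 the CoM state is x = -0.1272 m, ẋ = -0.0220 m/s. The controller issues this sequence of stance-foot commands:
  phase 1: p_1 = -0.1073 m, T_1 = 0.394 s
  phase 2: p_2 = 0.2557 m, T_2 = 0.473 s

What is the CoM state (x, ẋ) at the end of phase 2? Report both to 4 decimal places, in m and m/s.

x = -0.6623, ẋ = -2.3626

phase 1: p=-0.1073, T=0.394, ωT=1.130307, cosh=1.709771, sinh=1.386837; start (x,ẋ)=(-0.127200, -0.022000) → end (x,ẋ)=(-0.151960, -0.116788)
phase 2: p=0.2557, T=0.473, ωT=1.356942, cosh=2.070873, sinh=1.813426; start (x,ẋ)=(-0.151960, -0.116788) → end (x,ẋ)=(-0.662335, -2.362644)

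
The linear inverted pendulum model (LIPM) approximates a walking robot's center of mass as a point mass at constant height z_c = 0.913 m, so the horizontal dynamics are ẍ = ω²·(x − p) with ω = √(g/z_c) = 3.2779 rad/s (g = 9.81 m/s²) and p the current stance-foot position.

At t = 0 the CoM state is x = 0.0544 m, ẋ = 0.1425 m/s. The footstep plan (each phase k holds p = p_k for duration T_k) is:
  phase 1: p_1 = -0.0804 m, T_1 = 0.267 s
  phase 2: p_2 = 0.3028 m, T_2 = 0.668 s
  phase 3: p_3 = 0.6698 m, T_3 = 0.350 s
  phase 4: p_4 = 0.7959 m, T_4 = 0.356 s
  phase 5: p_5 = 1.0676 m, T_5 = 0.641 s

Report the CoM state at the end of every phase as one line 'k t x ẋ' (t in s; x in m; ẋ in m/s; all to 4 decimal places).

1 0.2670 0.1525 0.6387
2 0.9350 0.4824 0.7154
3 1.2850 0.6540 0.3702
4 1.6410 0.7096 -0.0226
5 2.2820 -0.4453 -4.8185

phase 1: p=-0.0804, T=0.267, ωT=0.875199, cosh=1.408066, sinh=0.991287; start (x,ẋ)=(0.054400, 0.142500) → end (x,ẋ)=(0.152502, 0.638661)
phase 2: p=0.3028, T=0.668, ωT=2.189637, cosh=4.521965, sinh=4.410007; start (x,ẋ)=(0.152502, 0.638661) → end (x,ẋ)=(0.482394, 0.715351)
phase 3: p=0.6698, T=0.350, ωT=1.147265, cosh=1.733536, sinh=1.416032; start (x,ẋ)=(0.482394, 0.715351) → end (x,ẋ)=(0.653952, 0.370221)
phase 4: p=0.7959, T=0.356, ωT=1.166932, cosh=1.761722, sinh=1.450402; start (x,ẋ)=(0.653952, 0.370221) → end (x,ẋ)=(0.709642, -0.022634)
phase 5: p=1.0676, T=0.641, ωT=2.101134, cosh=4.148876, sinh=4.026559; start (x,ẋ)=(0.709642, -0.022634) → end (x,ẋ)=(-0.445327, -4.818471)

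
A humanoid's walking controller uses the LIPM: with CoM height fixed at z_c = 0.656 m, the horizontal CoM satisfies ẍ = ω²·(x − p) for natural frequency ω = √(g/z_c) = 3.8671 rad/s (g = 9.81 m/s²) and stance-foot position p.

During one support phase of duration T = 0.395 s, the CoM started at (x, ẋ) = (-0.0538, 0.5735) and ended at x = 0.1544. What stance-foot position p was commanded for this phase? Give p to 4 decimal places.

p = 0.0293

ωT = 3.8671·0.395 = 1.527505; cosh(ωT) = 2.411872, sinh(ωT) = 2.194795
x(T) = p + (x₀−p)·cosh(ωT) + (ẋ₀/ω)·sinh(ωT) ⇒ p·(1 − cosh) = x(T) − x₀·cosh − (ẋ₀/ω)·sinh
numerator   = 0.1544 − (-0.0538)·2.411872 − (0.5735/3.8671)·2.194795 = -0.041335
denominator = 1 − 2.411872 = -1.411872
p = -0.041335 / -1.411872 = 0.0293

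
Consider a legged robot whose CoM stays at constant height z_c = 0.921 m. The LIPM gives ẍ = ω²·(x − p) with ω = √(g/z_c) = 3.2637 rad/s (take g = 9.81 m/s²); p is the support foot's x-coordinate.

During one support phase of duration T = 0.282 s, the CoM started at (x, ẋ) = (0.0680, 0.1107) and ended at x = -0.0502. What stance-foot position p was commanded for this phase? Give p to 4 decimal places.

ωT = 3.2637·0.282 = 0.920363; cosh(ωT) = 1.454288, sinh(ωT) = 1.055914
x(T) = p + (x₀−p)·cosh(ωT) + (ẋ₀/ω)·sinh(ωT) ⇒ p·(1 − cosh) = x(T) − x₀·cosh − (ẋ₀/ω)·sinh
numerator   = -0.0502 − (0.0680)·1.454288 − (0.1107/3.2637)·1.055914 = -0.184907
denominator = 1 − 1.454288 = -0.454288
p = -0.184907 / -0.454288 = 0.4070

p = 0.4070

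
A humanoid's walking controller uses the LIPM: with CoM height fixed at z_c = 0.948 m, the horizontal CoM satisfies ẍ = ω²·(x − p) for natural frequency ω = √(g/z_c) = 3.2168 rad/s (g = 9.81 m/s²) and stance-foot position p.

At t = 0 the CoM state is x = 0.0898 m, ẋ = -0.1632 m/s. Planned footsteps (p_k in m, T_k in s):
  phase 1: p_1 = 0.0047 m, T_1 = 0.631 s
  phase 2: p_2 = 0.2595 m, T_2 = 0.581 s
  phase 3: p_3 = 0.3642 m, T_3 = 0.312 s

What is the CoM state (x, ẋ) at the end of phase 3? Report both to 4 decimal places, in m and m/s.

phase 1: p=0.0047, T=0.631, ωT=2.029801, cosh=3.871966, sinh=3.740604; start (x,ẋ)=(0.089800, -0.163200) → end (x,ẋ)=(0.144430, 0.392084)
phase 2: p=0.2595, T=0.581, ωT=1.868961, cosh=3.317921, sinh=3.163637; start (x,ẋ)=(0.144430, 0.392084) → end (x,ẋ)=(0.263311, 0.129860)
phase 3: p=0.3642, T=0.312, ωT=1.003642, cosh=1.547370, sinh=1.180828; start (x,ẋ)=(0.263311, 0.129860) → end (x,ẋ)=(0.255756, -0.182286)

x = 0.2558, ẋ = -0.1823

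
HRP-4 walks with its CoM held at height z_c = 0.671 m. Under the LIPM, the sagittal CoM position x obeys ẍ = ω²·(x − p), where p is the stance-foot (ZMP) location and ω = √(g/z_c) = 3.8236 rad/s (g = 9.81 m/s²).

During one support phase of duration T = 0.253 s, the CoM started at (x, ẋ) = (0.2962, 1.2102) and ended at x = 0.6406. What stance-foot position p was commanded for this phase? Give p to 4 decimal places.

ωT = 3.8236·0.253 = 0.967371; cosh(ωT) = 1.505549, sinh(ωT) = 1.125468
x(T) = p + (x₀−p)·cosh(ωT) + (ẋ₀/ω)·sinh(ωT) ⇒ p·(1 − cosh) = x(T) − x₀·cosh − (ẋ₀/ω)·sinh
numerator   = 0.6406 − (0.2962)·1.505549 − (1.2102/3.8236)·1.125468 = -0.161564
denominator = 1 − 1.505549 = -0.505549
p = -0.161564 / -0.505549 = 0.3196

p = 0.3196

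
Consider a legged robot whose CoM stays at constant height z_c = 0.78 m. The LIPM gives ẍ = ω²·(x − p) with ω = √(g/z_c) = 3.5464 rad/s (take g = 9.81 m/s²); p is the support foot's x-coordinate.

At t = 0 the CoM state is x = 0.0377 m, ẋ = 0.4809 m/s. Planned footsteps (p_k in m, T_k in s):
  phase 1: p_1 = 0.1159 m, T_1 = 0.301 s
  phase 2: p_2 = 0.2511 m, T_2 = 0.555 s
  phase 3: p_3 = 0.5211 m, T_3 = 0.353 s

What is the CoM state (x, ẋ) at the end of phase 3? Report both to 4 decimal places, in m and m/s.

phase 1: p=0.1159, T=0.301, ωT=1.067466, cosh=1.625941, sinh=1.282062; start (x,ẋ)=(0.037700, 0.480900) → end (x,ẋ)=(0.162602, 0.426363)
phase 2: p=0.2511, T=0.555, ωT=1.968252, cosh=3.648927, sinh=3.509226; start (x,ẋ)=(0.162602, 0.426363) → end (x,ẋ)=(0.350071, 0.454397)
phase 3: p=0.5211, T=0.353, ωT=1.251879, cosh=1.891438, sinh=1.605471; start (x,ẋ)=(0.350071, 0.454397) → end (x,ẋ)=(0.403316, -0.114316)

x = 0.4033, ẋ = -0.1143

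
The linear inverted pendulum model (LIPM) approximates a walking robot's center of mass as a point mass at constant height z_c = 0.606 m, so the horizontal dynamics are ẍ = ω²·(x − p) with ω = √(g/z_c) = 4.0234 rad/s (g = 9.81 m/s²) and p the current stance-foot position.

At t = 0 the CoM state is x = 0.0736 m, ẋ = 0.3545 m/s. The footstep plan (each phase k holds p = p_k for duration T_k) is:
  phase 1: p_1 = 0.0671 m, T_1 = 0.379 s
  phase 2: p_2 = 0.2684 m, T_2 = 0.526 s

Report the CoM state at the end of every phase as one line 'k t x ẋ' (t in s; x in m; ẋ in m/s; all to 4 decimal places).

1 0.3790 0.2756 0.9102
2 0.9050 1.2238 3.9502

phase 1: p=0.0671, T=0.379, ωT=1.524869, cosh=2.406095, sinh=2.188445; start (x,ẋ)=(0.073600, 0.354500) → end (x,ẋ)=(0.275563, 0.910193)
phase 2: p=0.2684, T=0.526, ωT=2.116308, cosh=4.210457, sinh=4.089982; start (x,ẋ)=(0.275563, 0.910193) → end (x,ẋ)=(1.223813, 3.950193)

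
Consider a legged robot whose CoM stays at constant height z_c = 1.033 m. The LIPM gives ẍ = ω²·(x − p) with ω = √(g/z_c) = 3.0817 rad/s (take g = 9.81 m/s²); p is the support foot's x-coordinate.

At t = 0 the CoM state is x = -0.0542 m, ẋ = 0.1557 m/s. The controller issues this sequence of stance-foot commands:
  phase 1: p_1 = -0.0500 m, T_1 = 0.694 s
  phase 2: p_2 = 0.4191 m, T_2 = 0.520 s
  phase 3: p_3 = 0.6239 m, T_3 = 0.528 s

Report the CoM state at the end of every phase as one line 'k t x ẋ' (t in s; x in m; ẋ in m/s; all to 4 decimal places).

phase 1: p=-0.0500, T=0.694, ωT=2.138700, cosh=4.303101, sinh=4.185293; start (x,ẋ)=(-0.054200, 0.155700) → end (x,ẋ)=(0.143385, 0.615822)
phase 2: p=0.4191, T=0.520, ωT=1.602484, cosh=2.583373, sinh=2.381978; start (x,ẋ)=(0.143385, 0.615822) → end (x,ẋ)=(0.182820, -0.432999)
phase 3: p=0.6239, T=0.528, ωT=1.627138, cosh=2.642889, sinh=2.446398; start (x,ẋ)=(0.182820, -0.432999) → end (x,ẋ)=(-0.885560, -4.469697)

1 0.6940 0.1434 0.6158
2 1.2140 0.1828 -0.4330
3 1.7420 -0.8856 -4.4697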